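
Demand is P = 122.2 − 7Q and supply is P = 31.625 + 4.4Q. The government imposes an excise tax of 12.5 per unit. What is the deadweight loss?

6.85

Competitive equilibrium: 122.2 − 7Q = 31.625 + 4.4Q → Q* = 7.9452, P* = 66.5838.
With the tax, the buyer price exceeds the seller price by 12.5: (122.2 − 7Q) − (31.625 + 4.4Q) = 12.5 → Q' = 6.8487.
ΔQ = 7.9452 − 6.8487 = 1.0965; the wedge equals the tax, 12.5.
Welfare loss = ½ × 1.0965 × 12.5 = 6.85.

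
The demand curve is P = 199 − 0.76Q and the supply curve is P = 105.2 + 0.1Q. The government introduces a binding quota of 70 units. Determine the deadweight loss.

656.37

Competitive equilibrium: 199 − 0.76Q = 105.2 + 0.1Q → Q* = 109.0698, P* = 116.107.
At Q = 70: demand price = 199 − 0.76·70 = 145.8; supply price = 105.2 + 0.1·70 = 112.2.
ΔQ = 109.0698 − 70 = 39.0698; wedge = 145.8 − 112.2 = 33.6.
Welfare loss = ½ × 39.0698 × 33.6 = 656.37.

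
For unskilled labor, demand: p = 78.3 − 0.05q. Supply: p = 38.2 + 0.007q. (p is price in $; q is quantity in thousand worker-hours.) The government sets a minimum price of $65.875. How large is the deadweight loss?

$5900.44 thousand

Competitive equilibrium: 78.3 − 0.05q = 38.2 + 0.007q → q* = 703.5088, p* = 43.1246.
At the floor p = 65.875, quantity demanded = (78.3 − 65.875)/0.05 = 248.5.
Sellers' marginal cost at q' = 248.5: 38.2 + 0.007·248.5 = 39.9395.
Δq = 703.5088 − 248.5 = 455.0088; wedge = 65.875 − 39.9395 = 25.9355.
The triangle = ½ × 455.0088 × 25.9355 = $5900.44 thousand.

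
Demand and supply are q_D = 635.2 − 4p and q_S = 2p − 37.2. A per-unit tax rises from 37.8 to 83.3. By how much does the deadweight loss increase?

In inverse form: demand p = 158.8 − 0.25q, supply p = 18.6 + 0.5q.
Competitive equilibrium: 158.8 − 0.25q = 18.6 + 0.5q → q* = 186.9333, p* = 112.0667.
For a per-unit tax t: Δq = t/0.75, so DWL = ½·t·(t/0.75) = t²/1.5.
At t = 37.8: DWL = 952.56. At t = 83.3: DWL = 4625.927.
Increase = 4625.927 − 952.56 = 3673.37.

3673.37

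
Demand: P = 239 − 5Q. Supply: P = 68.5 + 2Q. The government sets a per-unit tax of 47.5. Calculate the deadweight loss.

161.16

Competitive equilibrium: 239 − 5Q = 68.5 + 2Q → Q* = 24.3571, P* = 117.2143.
With the tax, the buyer price exceeds the seller price by 47.5: (239 − 5Q) − (68.5 + 2Q) = 47.5 → Q' = 17.5714.
ΔQ = 24.3571 − 17.5714 = 6.7857; the wedge equals the tax, 47.5.
The triangle = ½ × 6.7857 × 47.5 = 161.16.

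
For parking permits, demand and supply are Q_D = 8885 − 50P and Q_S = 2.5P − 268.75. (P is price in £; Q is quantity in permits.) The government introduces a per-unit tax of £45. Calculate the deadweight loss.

£2410.71

In inverse form: demand P = 177.7 − 0.02Q, supply P = 107.5 + 0.4Q.
Competitive equilibrium: 177.7 − 0.02Q = 107.5 + 0.4Q → Q* = 167.14286, P* = 174.35714.
With the tax, the buyer price exceeds the seller price by 45: (177.7 − 0.02Q) − (107.5 + 0.4Q) = 45 → Q' = 60.
ΔQ = 167.14286 − 60 = 107.14286; the wedge equals the tax, 45.
Welfare loss = ½ × 107.14286 × 45 = £2410.71.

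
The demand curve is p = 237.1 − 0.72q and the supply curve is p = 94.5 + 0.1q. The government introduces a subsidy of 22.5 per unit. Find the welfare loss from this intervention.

308.69

Competitive equilibrium: 237.1 − 0.72q = 94.5 + 0.1q → q* = 173.9024, p* = 111.8902.
The subsidy lowers effective supply by 22.5: p = 72 + 0.1q.
New quantity: 237.1 − 0.72q = 72 + 0.1q → q' = 201.3415.
Overproduction Δq = 201.3415 − 173.9024 = 27.4391; wedge = subsidy = 22.5.
Welfare loss = ½ × 27.4391 × 22.5 = 308.69.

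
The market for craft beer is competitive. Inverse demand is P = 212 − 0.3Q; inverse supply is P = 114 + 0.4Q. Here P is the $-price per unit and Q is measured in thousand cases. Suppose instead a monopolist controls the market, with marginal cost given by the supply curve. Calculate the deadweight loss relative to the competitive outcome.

Competitive equilibrium: 212 − 0.3Q = 114 + 0.4Q → Q* = 140, P* = 170.
Marginal revenue: MR = 212 − 0.6Q. Set MR = MC: 212 − 0.6Q = 114 + 0.4Q → Q_m = 98.
Price P_m = 212 − 0.3·98 = 182.6; MC(Q_m) = 114 + 0.4·98 = 153.2.
Competitive Q* = 140, so ΔQ = 42; wedge = 182.6 − 153.2 = 29.4.
Welfare loss = ½ × 42 × 29.4 = $617.40 thousand.

$617.40 thousand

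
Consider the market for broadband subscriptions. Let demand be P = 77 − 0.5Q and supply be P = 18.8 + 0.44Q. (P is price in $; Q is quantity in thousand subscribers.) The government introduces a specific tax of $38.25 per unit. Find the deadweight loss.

$778.22 thousand

Competitive equilibrium: 77 − 0.5Q = 18.8 + 0.44Q → Q* = 61.9149, P* = 46.0426.
With the tax, the buyer price exceeds the seller price by 38.25: (77 − 0.5Q) − (18.8 + 0.44Q) = 38.25 → Q' = 21.2234.
ΔQ = 61.9149 − 21.2234 = 40.6915; the wedge equals the tax, 38.25.
DWL = ½ × 40.6915 × 38.25 = $778.22 thousand.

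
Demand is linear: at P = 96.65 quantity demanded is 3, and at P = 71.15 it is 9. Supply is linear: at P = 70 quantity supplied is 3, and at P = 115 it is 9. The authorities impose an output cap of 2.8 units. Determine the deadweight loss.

Demand slope = (71.15 − 96.65)/(9 − 3) = −4.25, so P = 109.4 − 4.25Q.
Supply slope = (115 − 70)/(9 − 3) = 7.5, so P = 47.5 + 7.5Q.
Competitive equilibrium: 109.4 − 4.25Q = 47.5 + 7.5Q → Q* = 5.2681, P* = 87.0106.
At Q = 2.8: demand price = 109.4 − 4.25·2.8 = 97.5; supply price = 47.5 + 7.5·2.8 = 68.5.
ΔQ = 5.2681 − 2.8 = 2.4681; wedge = 97.5 − 68.5 = 29.
Deadweight loss = ½ × 2.4681 × 29 = 35.79.

35.79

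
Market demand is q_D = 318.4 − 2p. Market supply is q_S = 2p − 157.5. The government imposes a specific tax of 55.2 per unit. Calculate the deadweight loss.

In inverse form: demand p = 159.2 − 0.5q, supply p = 78.75 + 0.5q.
Competitive equilibrium: 159.2 − 0.5q = 78.75 + 0.5q → q* = 80.45, p* = 118.975.
With the tax, the buyer price exceeds the seller price by 55.2: (159.2 − 0.5q) − (78.75 + 0.5q) = 55.2 → q' = 25.25.
Δq = 80.45 − 25.25 = 55.2; the wedge equals the tax, 55.2.
Welfare loss = ½ × 55.2 × 55.2 = 1523.52.

1523.52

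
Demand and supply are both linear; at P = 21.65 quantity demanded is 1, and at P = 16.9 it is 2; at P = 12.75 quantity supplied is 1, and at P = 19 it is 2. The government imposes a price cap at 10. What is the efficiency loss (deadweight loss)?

Demand slope = (16.9 − 21.65)/(2 − 1) = −4.75, so P = 26.4 − 4.75Q.
Supply slope = (19 − 12.75)/(2 − 1) = 6.25, so P = 6.5 + 6.25Q.
Competitive equilibrium: 26.4 − 4.75Q = 6.5 + 6.25Q → Q* = 1.8091, P* = 17.8068.
At the ceiling P = 10, quantity supplied = (10 − 6.5)/6.25 = 0.56.
Willingness to pay at Q' = 0.56: 26.4 − 4.75·0.56 = 23.74.
ΔQ = 1.8091 − 0.56 = 1.2491; wedge = 23.74 − 10 = 13.74.
The triangle = ½ × 1.2491 × 13.74 = 8.58.

8.58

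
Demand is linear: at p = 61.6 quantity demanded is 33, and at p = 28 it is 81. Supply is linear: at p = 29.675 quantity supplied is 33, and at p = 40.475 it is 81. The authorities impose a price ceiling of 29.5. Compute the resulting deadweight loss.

576.03

Demand slope = (28 − 61.6)/(81 − 33) = −0.7, so p = 84.7 − 0.7q.
Supply slope = (40.475 − 29.675)/(81 − 33) = 0.225, so p = 22.25 + 0.225q.
Competitive equilibrium: 84.7 − 0.7q = 22.25 + 0.225q → q* = 67.5135, p* = 37.4405.
At the ceiling p = 29.5, quantity supplied = (29.5 − 22.25)/0.225 = 32.2222.
Willingness to pay at q' = 32.2222: 84.7 − 0.7·32.2222 = 62.1445.
Δq = 67.5135 − 32.2222 = 35.2913; wedge = 62.1445 − 29.5 = 32.6445.
Welfare loss = ½ × 35.2913 × 32.6445 = 576.03.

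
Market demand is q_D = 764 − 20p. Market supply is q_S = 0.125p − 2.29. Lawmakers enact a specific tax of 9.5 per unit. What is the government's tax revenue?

In inverse form: demand p = 38.2 − 0.05q, supply p = 18.32 + 8q.
Competitive equilibrium: 38.2 − 0.05q = 18.32 + 8q → q* = 2.4696, p* = 38.0765.
With the tax, the buyer price exceeds the seller price by 9.5: (38.2 − 0.05q) − (18.32 + 8q) = 9.5 → q' = 1.2894.
Tax revenue = 9.5 × 1.2894 = 12.25.

12.25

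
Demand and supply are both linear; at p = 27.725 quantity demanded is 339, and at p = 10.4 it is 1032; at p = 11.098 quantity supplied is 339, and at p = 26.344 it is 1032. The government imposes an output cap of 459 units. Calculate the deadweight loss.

Demand slope = (10.4 − 27.725)/(1032 − 339) = −0.025, so p = 36.2 − 0.025q.
Supply slope = (26.344 − 11.098)/(1032 − 339) = 0.022, so p = 3.64 + 0.022q.
Competitive equilibrium: 36.2 − 0.025q = 3.64 + 0.022q → q* = 692.766, p* = 18.8809.
At q = 459: demand price = 36.2 − 0.025·459 = 24.725; supply price = 3.64 + 0.022·459 = 13.738.
Δq = 692.766 − 459 = 233.766; wedge = 24.725 − 13.738 = 10.987.
The triangle = ½ × 233.766 × 10.987 = 1284.19.

1284.19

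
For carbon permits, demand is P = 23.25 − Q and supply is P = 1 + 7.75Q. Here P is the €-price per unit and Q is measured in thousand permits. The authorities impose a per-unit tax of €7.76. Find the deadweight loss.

€3.44 thousand

Competitive equilibrium: 23.25 − Q = 1 + 7.75Q → Q* = 2.5429, P* = 20.7071.
With the tax, the buyer price exceeds the seller price by 7.76: (23.25 − Q) − (1 + 7.75Q) = 7.76 → Q' = 1.656.
ΔQ = 2.5429 − 1.656 = 0.8869; the wedge equals the tax, 7.76.
DWL = ½ × 0.8869 × 7.76 = €3.44 thousand.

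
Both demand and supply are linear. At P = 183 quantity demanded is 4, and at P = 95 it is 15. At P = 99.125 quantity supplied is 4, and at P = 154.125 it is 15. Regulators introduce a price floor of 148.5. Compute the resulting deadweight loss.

29.75

Demand slope = (95 − 183)/(15 − 4) = −8, so P = 215 − 8Q.
Supply slope = (154.125 − 99.125)/(15 − 4) = 5, so P = 79.125 + 5Q.
Competitive equilibrium: 215 − 8Q = 79.125 + 5Q → Q* = 10.4519, P* = 131.3846.
At the floor P = 148.5, quantity demanded = (215 − 148.5)/8 = 8.3125.
Sellers' marginal cost at Q' = 8.3125: 79.125 + 5·8.3125 = 120.6875.
ΔQ = 10.4519 − 8.3125 = 2.1394; wedge = 148.5 − 120.6875 = 27.8125.
Deadweight loss = ½ × 2.1394 × 27.8125 = 29.75.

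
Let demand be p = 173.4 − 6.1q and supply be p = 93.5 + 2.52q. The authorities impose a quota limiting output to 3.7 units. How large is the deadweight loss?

Competitive equilibrium: 173.4 − 6.1q = 93.5 + 2.52q → q* = 9.2691, p* = 116.8582.
At q = 3.7: demand price = 173.4 − 6.1·3.7 = 150.83; supply price = 93.5 + 2.52·3.7 = 102.824.
Δq = 9.2691 − 3.7 = 5.5691; wedge = 150.83 − 102.824 = 48.006.
Deadweight loss = ½ × 5.5691 × 48.006 = 133.68.

133.68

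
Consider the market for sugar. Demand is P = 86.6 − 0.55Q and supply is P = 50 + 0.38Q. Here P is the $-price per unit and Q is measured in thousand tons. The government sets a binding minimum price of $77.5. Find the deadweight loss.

$241.92 thousand

Competitive equilibrium: 86.6 − 0.55Q = 50 + 0.38Q → Q* = 39.3548, P* = 64.9548.
At the floor P = 77.5, quantity demanded = (86.6 − 77.5)/0.55 = 16.5455.
Sellers' marginal cost at Q' = 16.5455: 50 + 0.38·16.5455 = 56.2873.
ΔQ = 39.3548 − 16.5455 = 22.8093; wedge = 77.5 − 56.2873 = 21.2127.
DWL = ½ × 22.8093 × 21.2127 = $241.92 thousand.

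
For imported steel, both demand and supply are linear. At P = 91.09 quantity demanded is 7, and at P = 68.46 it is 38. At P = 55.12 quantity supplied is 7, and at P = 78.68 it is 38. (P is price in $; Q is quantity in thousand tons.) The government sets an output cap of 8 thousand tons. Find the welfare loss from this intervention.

Demand slope = (68.46 − 91.09)/(38 − 7) = −0.73, so P = 96.2 − 0.73Q.
Supply slope = (78.68 − 55.12)/(38 − 7) = 0.76, so P = 49.8 + 0.76Q.
Competitive equilibrium: 96.2 − 0.73Q = 49.8 + 0.76Q → Q* = 31.1409, P* = 73.4671.
At Q = 8: demand price = 96.2 − 0.73·8 = 90.36; supply price = 49.8 + 0.76·8 = 55.88.
ΔQ = 31.1409 − 8 = 23.1409; wedge = 90.36 − 55.88 = 34.48.
The triangle = ½ × 23.1409 × 34.48 = $398.95 thousand.

$398.95 thousand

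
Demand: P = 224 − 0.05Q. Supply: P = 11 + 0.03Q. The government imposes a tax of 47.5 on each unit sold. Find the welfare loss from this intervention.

14101.56

Competitive equilibrium: 224 − 0.05Q = 11 + 0.03Q → Q* = 2662.5, P* = 90.875.
With the tax, the buyer price exceeds the seller price by 47.5: (224 − 0.05Q) − (11 + 0.03Q) = 47.5 → Q' = 2068.75.
ΔQ = 2662.5 − 2068.75 = 593.75; the wedge equals the tax, 47.5.
DWL = ½ × 593.75 × 47.5 = 14101.56.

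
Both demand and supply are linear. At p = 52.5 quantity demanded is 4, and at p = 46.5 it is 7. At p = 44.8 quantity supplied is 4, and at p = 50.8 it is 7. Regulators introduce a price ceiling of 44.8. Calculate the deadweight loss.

Demand slope = (46.5 − 52.5)/(7 − 4) = −2, so p = 60.5 − 2q.
Supply slope = (50.8 − 44.8)/(7 − 4) = 2, so p = 36.8 + 2q.
Competitive equilibrium: 60.5 − 2q = 36.8 + 2q → q* = 5.925, p* = 48.65.
At the ceiling p = 44.8, quantity supplied = (44.8 − 36.8)/2 = 4.
Willingness to pay at q' = 4: 60.5 − 2·4 = 52.5.
Δq = 5.925 − 4 = 1.925; wedge = 52.5 − 44.8 = 7.7.
The triangle = ½ × 1.925 × 7.7 = 7.41.

7.41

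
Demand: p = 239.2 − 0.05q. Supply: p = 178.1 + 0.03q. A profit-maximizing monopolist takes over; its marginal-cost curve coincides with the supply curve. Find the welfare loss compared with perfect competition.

Competitive equilibrium: 239.2 − 0.05q = 178.1 + 0.03q → q* = 763.75, p* = 201.0125.
Marginal revenue: MR = 239.2 − 0.1q. Set MR = MC: 239.2 − 0.1q = 178.1 + 0.03q → q_m = 470.
Price p_m = 239.2 − 0.05·470 = 215.7; MC(q_m) = 178.1 + 0.03·470 = 192.2.
Competitive q* = 763.75, so Δq = 293.75; wedge = 215.7 − 192.2 = 23.5.
Welfare loss = ½ × 293.75 × 23.5 = 3451.56.

3451.56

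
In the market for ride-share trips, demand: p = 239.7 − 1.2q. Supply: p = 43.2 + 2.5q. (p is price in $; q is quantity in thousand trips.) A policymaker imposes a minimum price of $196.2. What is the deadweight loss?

Competitive equilibrium: 239.7 − 1.2q = 43.2 + 2.5q → q* = 53.1081, p* = 175.9703.
At the floor p = 196.2, quantity demanded = (239.7 − 196.2)/1.2 = 36.25.
Sellers' marginal cost at q' = 36.25: 43.2 + 2.5·36.25 = 133.825.
Δq = 53.1081 − 36.25 = 16.8581; wedge = 196.2 − 133.825 = 62.375.
The triangle = ½ × 16.8581 × 62.375 = $525.76 thousand.

$525.76 thousand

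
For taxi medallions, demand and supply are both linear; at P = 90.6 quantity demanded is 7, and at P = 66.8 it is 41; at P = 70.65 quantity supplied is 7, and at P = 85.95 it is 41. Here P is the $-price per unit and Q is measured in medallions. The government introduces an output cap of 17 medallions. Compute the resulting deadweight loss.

$31.04

Demand slope = (66.8 − 90.6)/(41 − 7) = −0.7, so P = 95.5 − 0.7Q.
Supply slope = (85.95 − 70.65)/(41 − 7) = 0.45, so P = 67.5 + 0.45Q.
Competitive equilibrium: 95.5 − 0.7Q = 67.5 + 0.45Q → Q* = 24.3478, P* = 78.4565.
At Q = 17: demand price = 95.5 − 0.7·17 = 83.6; supply price = 67.5 + 0.45·17 = 75.15.
ΔQ = 24.3478 − 17 = 7.3478; wedge = 83.6 − 75.15 = 8.45.
Welfare loss = ½ × 7.3478 × 8.45 = $31.04.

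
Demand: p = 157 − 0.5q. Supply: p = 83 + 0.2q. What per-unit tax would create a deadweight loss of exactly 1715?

Competitive equilibrium: 157 − 0.5q = 83 + 0.2q → q* = 105.7143, p* = 104.1429.
A tax t gives Δq = t/0.7 and wedge t, so DWL = t²/1.4.
t²/1.4 = 1715 → t² = 2401 → t = 49.

49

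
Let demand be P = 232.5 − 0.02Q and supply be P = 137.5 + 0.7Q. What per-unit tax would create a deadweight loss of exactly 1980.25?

53.4

Competitive equilibrium: 232.5 − 0.02Q = 137.5 + 0.7Q → Q* = 131.9444, P* = 229.8611.
A tax t gives ΔQ = t/0.72 and wedge t, so DWL = t²/1.44.
t²/1.44 = 1980.25 → t² = 2851.56 → t = 53.4.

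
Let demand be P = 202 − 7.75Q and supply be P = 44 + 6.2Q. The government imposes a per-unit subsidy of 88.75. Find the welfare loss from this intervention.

282.31

Competitive equilibrium: 202 − 7.75Q = 44 + 6.2Q → Q* = 11.3262, P* = 114.2222.
The subsidy lowers effective supply by 88.75: P = 6.2Q − 44.75.
New quantity: 202 − 7.75Q = 6.2Q − 44.75 → Q' = 17.6882.
Overproduction ΔQ = 17.6882 − 11.3262 = 6.362; wedge = subsidy = 88.75.
DWL = ½ × 6.362 × 88.75 = 282.31.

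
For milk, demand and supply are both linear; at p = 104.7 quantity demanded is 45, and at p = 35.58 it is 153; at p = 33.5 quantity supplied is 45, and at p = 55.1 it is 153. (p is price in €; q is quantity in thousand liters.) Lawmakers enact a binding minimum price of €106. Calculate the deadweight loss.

€3163.88 thousand

Demand slope = (35.58 − 104.7)/(153 − 45) = −0.64, so p = 133.5 − 0.64q.
Supply slope = (55.1 − 33.5)/(153 − 45) = 0.2, so p = 24.5 + 0.2q.
Competitive equilibrium: 133.5 − 0.64q = 24.5 + 0.2q → q* = 129.7619, p* = 50.4524.
At the floor p = 106, quantity demanded = (133.5 − 106)/0.64 = 42.9688.
Sellers' marginal cost at q' = 42.9688: 24.5 + 0.2·42.9688 = 33.0938.
Δq = 129.7619 − 42.9688 = 86.7931; wedge = 106 − 33.0938 = 72.9062.
The triangle = ½ × 86.7931 × 72.9062 = €3163.88 thousand.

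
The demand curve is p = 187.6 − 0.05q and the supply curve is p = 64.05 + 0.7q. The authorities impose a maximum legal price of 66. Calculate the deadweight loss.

Competitive equilibrium: 187.6 − 0.05q = 64.05 + 0.7q → q* = 164.73333, p* = 179.36333.
At the ceiling p = 66, quantity supplied = (66 − 64.05)/0.7 = 2.78571.
Willingness to pay at q' = 2.78571: 187.6 − 0.05·2.78571 = 187.46071.
Δq = 164.73333 − 2.78571 = 161.94762; wedge = 187.46071 − 66 = 121.46071.
Welfare loss = ½ × 161.94762 × 121.46071 = 9835.14.

9835.14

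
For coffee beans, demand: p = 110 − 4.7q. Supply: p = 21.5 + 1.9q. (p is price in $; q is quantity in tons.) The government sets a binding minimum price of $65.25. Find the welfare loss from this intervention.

Competitive equilibrium: 110 − 4.7q = 21.5 + 1.9q → q* = 13.4091, p* = 46.9773.
At the floor p = 65.25, quantity demanded = (110 − 65.25)/4.7 = 9.5213.
Sellers' marginal cost at q' = 9.5213: 21.5 + 1.9·9.5213 = 39.5905.
Δq = 13.4091 − 9.5213 = 3.8878; wedge = 65.25 − 39.5905 = 25.6595.
DWL = ½ × 3.8878 × 25.6595 = $49.88.

$49.88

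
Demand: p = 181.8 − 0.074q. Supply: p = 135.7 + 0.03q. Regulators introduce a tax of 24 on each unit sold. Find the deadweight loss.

Competitive equilibrium: 181.8 − 0.074q = 135.7 + 0.03q → q* = 443.2692, p* = 148.9981.
With the tax, the buyer price exceeds the seller price by 24: (181.8 − 0.074q) − (135.7 + 0.03q) = 24 → q' = 212.5.
Δq = 443.2692 − 212.5 = 230.7692; the wedge equals the tax, 24.
Deadweight loss = ½ × 230.7692 × 24 = 2769.23.

2769.23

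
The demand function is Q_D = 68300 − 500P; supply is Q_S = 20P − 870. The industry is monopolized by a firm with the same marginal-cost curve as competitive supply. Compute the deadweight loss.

In inverse form: demand P = 136.6 − 0.002Q, supply P = 43.5 + 0.05Q.
Competitive equilibrium: 136.6 − 0.002Q = 43.5 + 0.05Q → Q* = 1790.38462, P* = 133.01923.
Marginal revenue: MR = 136.6 − 0.004Q. Set MR = MC: 136.6 − 0.004Q = 43.5 + 0.05Q → Q_m = 1724.07407.
Price P_m = 136.6 − 0.002·1724.07407 = 133.15185; MC(Q_m) = 43.5 + 0.05·1724.07407 = 129.7037.
Competitive Q* = 1790.38462, so ΔQ = 66.31055; wedge = 133.15185 − 129.7037 = 3.44815.
The triangle = ½ × 66.31055 × 3.44815 = 114.32.

114.32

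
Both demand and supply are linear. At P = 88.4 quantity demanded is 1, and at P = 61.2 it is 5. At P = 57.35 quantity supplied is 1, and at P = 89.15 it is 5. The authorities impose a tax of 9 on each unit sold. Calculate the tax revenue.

Demand slope = (61.2 − 88.4)/(5 − 1) = −6.8, so P = 95.2 − 6.8Q.
Supply slope = (89.15 − 57.35)/(5 − 1) = 7.95, so P = 49.4 + 7.95Q.
Competitive equilibrium: 95.2 − 6.8Q = 49.4 + 7.95Q → Q* = 3.1051, P* = 74.0854.
With the tax, the buyer price exceeds the seller price by 9: (95.2 − 6.8Q) − (49.4 + 7.95Q) = 9 → Q' = 2.4949.
Tax revenue = 9 × 2.4949 = 22.45.

22.45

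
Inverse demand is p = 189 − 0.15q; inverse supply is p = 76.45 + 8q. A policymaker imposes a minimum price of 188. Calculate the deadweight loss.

207.93

Competitive equilibrium: 189 − 0.15q = 76.45 + 8q → q* = 13.80982, p* = 186.92853.
At the floor p = 188, quantity demanded = (189 − 188)/0.15 = 6.66667.
Sellers' marginal cost at q' = 6.66667: 76.45 + 8·6.66667 = 129.78336.
Δq = 13.80982 − 6.66667 = 7.14315; wedge = 188 − 129.78336 = 58.21664.
DWL = ½ × 7.14315 × 58.21664 = 207.93.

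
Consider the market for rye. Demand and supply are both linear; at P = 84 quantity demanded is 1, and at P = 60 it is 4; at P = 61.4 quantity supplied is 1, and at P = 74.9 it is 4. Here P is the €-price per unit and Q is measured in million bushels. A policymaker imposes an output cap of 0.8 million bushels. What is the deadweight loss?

€25.20 million

Demand slope = (60 − 84)/(4 − 1) = −8, so P = 92 − 8Q.
Supply slope = (74.9 − 61.4)/(4 − 1) = 4.5, so P = 56.9 + 4.5Q.
Competitive equilibrium: 92 − 8Q = 56.9 + 4.5Q → Q* = 2.808, P* = 69.536.
At Q = 0.8: demand price = 92 − 8·0.8 = 85.6; supply price = 56.9 + 4.5·0.8 = 60.5.
ΔQ = 2.808 − 0.8 = 2.008; wedge = 85.6 − 60.5 = 25.1.
Welfare loss = ½ × 2.008 × 25.1 = €25.20 million.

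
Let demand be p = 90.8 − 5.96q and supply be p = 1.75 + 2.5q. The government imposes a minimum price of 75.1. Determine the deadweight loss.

263.44

Competitive equilibrium: 90.8 − 5.96q = 1.75 + 2.5q → q* = 10.526, p* = 28.06501.
At the floor p = 75.1, quantity demanded = (90.8 − 75.1)/5.96 = 2.63423.
Sellers' marginal cost at q' = 2.63423: 1.75 + 2.5·2.63423 = 8.33558.
Δq = 10.526 − 2.63423 = 7.89177; wedge = 75.1 − 8.33558 = 66.76442.
The triangle = ½ × 7.89177 × 66.76442 = 263.44.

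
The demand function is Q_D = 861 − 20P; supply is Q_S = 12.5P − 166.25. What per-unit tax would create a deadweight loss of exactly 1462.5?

In inverse form: demand P = 43.05 − 0.05Q, supply P = 13.3 + 0.08Q.
Competitive equilibrium: 43.05 − 0.05Q = 13.3 + 0.08Q → Q* = 228.8462, P* = 31.6077.
A tax t gives ΔQ = t/0.13 and wedge t, so DWL = t²/0.26.
t²/0.26 = 1462.5 → t² = 380.25 → t = 19.5.

19.5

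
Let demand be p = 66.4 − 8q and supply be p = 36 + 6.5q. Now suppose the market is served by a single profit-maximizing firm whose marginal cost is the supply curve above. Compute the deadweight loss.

4.03

Competitive equilibrium: 66.4 − 8q = 36 + 6.5q → q* = 2.0966, p* = 49.6276.
Marginal revenue: MR = 66.4 − 16q. Set MR = MC: 66.4 − 16q = 36 + 6.5q → q_m = 1.3511.
Price p_m = 66.4 − 8·1.3511 = 55.5912; MC(q_m) = 36 + 6.5·1.3511 = 44.7822.
Competitive q* = 2.0966, so Δq = 0.7455; wedge = 55.5912 − 44.7822 = 10.809.
Welfare loss = ½ × 0.7455 × 10.809 = 4.03.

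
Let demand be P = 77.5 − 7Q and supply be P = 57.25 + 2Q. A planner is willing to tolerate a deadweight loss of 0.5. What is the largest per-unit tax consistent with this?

3

Competitive equilibrium: 77.5 − 7Q = 57.25 + 2Q → Q* = 2.25, P* = 61.75.
A tax t gives ΔQ = t/9 and wedge t, so DWL = t²/18.
t²/18 = 0.5 → t² = 9 → t = 3.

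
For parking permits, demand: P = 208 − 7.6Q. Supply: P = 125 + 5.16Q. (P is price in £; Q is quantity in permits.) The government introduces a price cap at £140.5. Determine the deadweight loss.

Competitive equilibrium: 208 − 7.6Q = 125 + 5.16Q → Q* = 6.5047, P* = 158.5643.
At the ceiling P = 140.5, quantity supplied = (140.5 − 125)/5.16 = 3.0039.
Willingness to pay at Q' = 3.0039: 208 − 7.6·3.0039 = 185.1704.
ΔQ = 6.5047 − 3.0039 = 3.5008; wedge = 185.1704 − 140.5 = 44.6704.
The triangle = ½ × 3.5008 × 44.6704 = £78.19.

£78.19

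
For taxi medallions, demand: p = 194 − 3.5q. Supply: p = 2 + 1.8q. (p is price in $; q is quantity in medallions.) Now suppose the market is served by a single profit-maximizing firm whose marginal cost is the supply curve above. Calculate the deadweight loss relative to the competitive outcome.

$550.13

Competitive equilibrium: 194 − 3.5q = 2 + 1.8q → q* = 36.2264, p* = 67.2075.
Marginal revenue: MR = 194 − 7q. Set MR = MC: 194 − 7q = 2 + 1.8q → q_m = 21.8182.
Price p_m = 194 − 3.5·21.8182 = 117.6363; MC(q_m) = 2 + 1.8·21.8182 = 41.2728.
Competitive q* = 36.2264, so Δq = 14.4082; wedge = 117.6363 − 41.2728 = 76.3635.
Welfare loss = ½ × 14.4082 × 76.3635 = $550.13.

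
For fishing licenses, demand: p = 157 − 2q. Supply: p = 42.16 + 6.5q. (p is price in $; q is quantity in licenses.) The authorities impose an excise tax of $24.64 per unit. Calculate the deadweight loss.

Competitive equilibrium: 157 − 2q = 42.16 + 6.5q → q* = 13.5106, p* = 129.9788.
With the tax, the buyer price exceeds the seller price by 24.64: (157 − 2q) − (42.16 + 6.5q) = 24.64 → q' = 10.6118.
Δq = 13.5106 − 10.6118 = 2.8988; the wedge equals the tax, 24.64.
Deadweight loss = ½ × 2.8988 × 24.64 = $35.71.

$35.71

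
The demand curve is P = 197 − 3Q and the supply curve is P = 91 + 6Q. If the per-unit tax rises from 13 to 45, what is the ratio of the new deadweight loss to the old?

Competitive equilibrium: 197 − 3Q = 91 + 6Q → Q* = 11.7778, P* = 161.6667.
For a per-unit tax t: ΔQ = t/9, so DWL = ½·t·(t/9) = t²/18.
At t = 13: DWL = 9.389. At t = 45: DWL = 112.5.
Ratio = (45/13)² = 11.982.

11.982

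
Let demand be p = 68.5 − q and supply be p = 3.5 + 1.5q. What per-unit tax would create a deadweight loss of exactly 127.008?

25.2

Competitive equilibrium: 68.5 − q = 3.5 + 1.5q → q* = 26, p* = 42.5.
A tax t gives Δq = t/2.5 and wedge t, so DWL = t²/5.
t²/5 = 127.008 → t² = 635.04 → t = 25.2.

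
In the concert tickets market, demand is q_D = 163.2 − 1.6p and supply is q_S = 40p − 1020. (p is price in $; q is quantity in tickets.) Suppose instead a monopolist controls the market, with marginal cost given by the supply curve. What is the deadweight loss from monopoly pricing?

$1081.73

In inverse form: demand p = 102 − 0.625q, supply p = 25.5 + 0.025q.
Competitive equilibrium: 102 − 0.625q = 25.5 + 0.025q → q* = 117.6923, p* = 28.4423.
Marginal revenue: MR = 102 − 1.25q. Set MR = MC: 102 − 1.25q = 25.5 + 0.025q → q_m = 60.
Price p_m = 102 − 0.625·60 = 64.5; MC(q_m) = 25.5 + 0.025·60 = 27.
Competitive q* = 117.6923, so Δq = 57.6923; wedge = 64.5 − 27 = 37.5.
DWL = ½ × 57.6923 × 37.5 = $1081.73.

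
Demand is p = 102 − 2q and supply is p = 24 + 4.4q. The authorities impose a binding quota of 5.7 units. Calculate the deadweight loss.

Competitive equilibrium: 102 − 2q = 24 + 4.4q → q* = 12.1875, p* = 77.625.
At q = 5.7: demand price = 102 − 2·5.7 = 90.6; supply price = 24 + 4.4·5.7 = 49.08.
Δq = 12.1875 − 5.7 = 6.4875; wedge = 90.6 − 49.08 = 41.52.
Deadweight loss = ½ × 6.4875 × 41.52 = 134.68.

134.68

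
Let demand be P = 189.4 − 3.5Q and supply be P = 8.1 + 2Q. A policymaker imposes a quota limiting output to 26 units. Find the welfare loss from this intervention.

133.35

Competitive equilibrium: 189.4 − 3.5Q = 8.1 + 2Q → Q* = 32.9636, P* = 74.0273.
At Q = 26: demand price = 189.4 − 3.5·26 = 98.4; supply price = 8.1 + 2·26 = 60.1.
ΔQ = 32.9636 − 26 = 6.9636; wedge = 98.4 − 60.1 = 38.3.
The triangle = ½ × 6.9636 × 38.3 = 133.35.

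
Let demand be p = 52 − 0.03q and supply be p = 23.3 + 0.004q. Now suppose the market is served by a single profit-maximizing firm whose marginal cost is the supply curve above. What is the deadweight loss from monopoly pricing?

Competitive equilibrium: 52 − 0.03q = 23.3 + 0.004q → q* = 844.11765, p* = 26.67647.
Marginal revenue: MR = 52 − 0.06q. Set MR = MC: 52 − 0.06q = 23.3 + 0.004q → q_m = 448.4375.
Price p_m = 52 − 0.03·448.4375 = 38.54688; MC(q_m) = 23.3 + 0.004·448.4375 = 25.09375.
Competitive q* = 844.11765, so Δq = 395.68015; wedge = 38.54688 − 25.09375 = 13.45313.
The triangle = ½ × 395.68015 × 13.45313 = 2661.57.

2661.57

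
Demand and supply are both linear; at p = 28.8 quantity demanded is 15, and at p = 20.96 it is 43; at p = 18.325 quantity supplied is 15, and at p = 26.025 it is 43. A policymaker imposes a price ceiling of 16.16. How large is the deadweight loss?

Demand slope = (20.96 − 28.8)/(43 − 15) = −0.28, so p = 33 − 0.28q.
Supply slope = (26.025 − 18.325)/(43 − 15) = 0.275, so p = 14.2 + 0.275q.
Competitive equilibrium: 33 − 0.28q = 14.2 + 0.275q → q* = 33.8739, p* = 23.5153.
At the ceiling p = 16.16, quantity supplied = (16.16 − 14.2)/0.275 = 7.1273.
Willingness to pay at q' = 7.1273: 33 − 0.28·7.1273 = 31.0044.
Δq = 33.8739 − 7.1273 = 26.7466; wedge = 31.0044 − 16.16 = 14.8444.
DWL = ½ × 26.7466 × 14.8444 = 198.52.

198.52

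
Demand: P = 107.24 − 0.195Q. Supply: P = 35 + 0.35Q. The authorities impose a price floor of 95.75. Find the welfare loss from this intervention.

Competitive equilibrium: 107.24 − 0.195Q = 35 + 0.35Q → Q* = 132.5505, P* = 81.3927.
At the floor P = 95.75, quantity demanded = (107.24 − 95.75)/0.195 = 58.9231.
Sellers' marginal cost at Q' = 58.9231: 35 + 0.35·58.9231 = 55.6231.
ΔQ = 132.5505 − 58.9231 = 73.6274; wedge = 95.75 − 55.6231 = 40.1269.
The triangle = ½ × 73.6274 × 40.1269 = 1477.22.

1477.22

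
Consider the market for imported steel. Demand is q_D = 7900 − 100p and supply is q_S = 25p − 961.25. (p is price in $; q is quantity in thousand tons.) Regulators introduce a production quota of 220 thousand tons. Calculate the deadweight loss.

In inverse form: demand p = 79 − 0.01q, supply p = 38.45 + 0.04q.
Competitive equilibrium: 79 − 0.01q = 38.45 + 0.04q → q* = 811, p* = 70.89.
At q = 220: demand price = 79 − 0.01·220 = 76.8; supply price = 38.45 + 0.04·220 = 47.25.
Δq = 811 − 220 = 591; wedge = 76.8 − 47.25 = 29.55.
The triangle = ½ × 591 × 29.55 = $8732.025 thousand.

$8732.025 thousand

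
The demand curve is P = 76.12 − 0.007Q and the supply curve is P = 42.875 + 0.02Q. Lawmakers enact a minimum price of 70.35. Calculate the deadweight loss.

2236.38

Competitive equilibrium: 76.12 − 0.007Q = 42.875 + 0.02Q → Q* = 1231.2963, P* = 67.5009.
At the floor P = 70.35, quantity demanded = (76.12 − 70.35)/0.007 = 824.2857.
Sellers' marginal cost at Q' = 824.2857: 42.875 + 0.02·824.2857 = 59.3607.
ΔQ = 1231.2963 − 824.2857 = 407.0106; wedge = 70.35 − 59.3607 = 10.9893.
Deadweight loss = ½ × 407.0106 × 10.9893 = 2236.38.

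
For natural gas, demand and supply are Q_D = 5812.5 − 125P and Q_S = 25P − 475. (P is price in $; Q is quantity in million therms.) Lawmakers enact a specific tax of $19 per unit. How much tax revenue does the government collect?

In inverse form: demand P = 46.5 − 0.008Q, supply P = 19 + 0.04Q.
Competitive equilibrium: 46.5 − 0.008Q = 19 + 0.04Q → Q* = 572.9167, P* = 41.9167.
With the tax, the buyer price exceeds the seller price by 19: (46.5 − 0.008Q) − (19 + 0.04Q) = 19 → Q' = 177.0833.
Tax revenue = 19 × 177.0833 = $3364.58 million.

$3364.58 million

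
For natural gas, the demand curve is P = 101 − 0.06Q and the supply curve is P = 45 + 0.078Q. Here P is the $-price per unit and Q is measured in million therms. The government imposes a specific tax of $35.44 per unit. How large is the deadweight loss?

$4550.70 million

Competitive equilibrium: 101 − 0.06Q = 45 + 0.078Q → Q* = 405.7971, P* = 76.6522.
With the tax, the buyer price exceeds the seller price by 35.44: (101 − 0.06Q) − (45 + 0.078Q) = 35.44 → Q' = 148.9855.
ΔQ = 405.7971 − 148.9855 = 256.8116; the wedge equals the tax, 35.44.
DWL = ½ × 256.8116 × 35.44 = $4550.70 million.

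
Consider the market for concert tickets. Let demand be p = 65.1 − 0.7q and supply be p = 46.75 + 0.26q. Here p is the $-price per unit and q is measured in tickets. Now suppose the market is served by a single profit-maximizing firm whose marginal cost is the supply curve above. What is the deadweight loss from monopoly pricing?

$31.19

Competitive equilibrium: 65.1 − 0.7q = 46.75 + 0.26q → q* = 19.1146, p* = 51.7198.
Marginal revenue: MR = 65.1 − 1.4q. Set MR = MC: 65.1 − 1.4q = 46.75 + 0.26q → q_m = 11.0542.
Price p_m = 65.1 − 0.7·11.0542 = 57.3621; MC(q_m) = 46.75 + 0.26·11.0542 = 49.6241.
Competitive q* = 19.1146, so Δq = 8.0604; wedge = 57.3621 − 49.6241 = 7.738.
Deadweight loss = ½ × 8.0604 × 7.738 = $31.19.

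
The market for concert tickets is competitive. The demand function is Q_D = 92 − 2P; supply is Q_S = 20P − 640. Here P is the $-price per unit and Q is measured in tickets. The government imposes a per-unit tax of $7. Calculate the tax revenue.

$89.09

In inverse form: demand P = 46 − 0.5Q, supply P = 32 + 0.05Q.
Competitive equilibrium: 46 − 0.5Q = 32 + 0.05Q → Q* = 25.4545, P* = 33.2727.
With the tax, the buyer price exceeds the seller price by 7: (46 − 0.5Q) − (32 + 0.05Q) = 7 → Q' = 12.7273.
Tax revenue = 7 × 12.7273 = $89.09.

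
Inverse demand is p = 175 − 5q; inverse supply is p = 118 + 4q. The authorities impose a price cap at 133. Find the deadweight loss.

Competitive equilibrium: 175 − 5q = 118 + 4q → q* = 6.3333, p* = 143.3333.
At the ceiling p = 133, quantity supplied = (133 − 118)/4 = 3.75.
Willingness to pay at q' = 3.75: 175 − 5·3.75 = 156.25.
Δq = 6.3333 − 3.75 = 2.5833; wedge = 156.25 − 133 = 23.25.
DWL = ½ × 2.5833 × 23.25 = 30.03.

30.03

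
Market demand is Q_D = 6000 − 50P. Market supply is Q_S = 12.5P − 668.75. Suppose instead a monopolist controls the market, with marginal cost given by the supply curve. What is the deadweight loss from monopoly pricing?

614.20

In inverse form: demand P = 120 − 0.02Q, supply P = 53.5 + 0.08Q.
Competitive equilibrium: 120 − 0.02Q = 53.5 + 0.08Q → Q* = 665, P* = 106.7.
Marginal revenue: MR = 120 − 0.04Q. Set MR = MC: 120 − 0.04Q = 53.5 + 0.08Q → Q_m = 554.1667.
Price P_m = 120 − 0.02·554.1667 = 108.9167; MC(Q_m) = 53.5 + 0.08·554.1667 = 97.8333.
Competitive Q* = 665, so ΔQ = 110.8333; wedge = 108.9167 − 97.8333 = 11.0834.
The triangle = ½ × 110.8333 × 11.0834 = 614.20.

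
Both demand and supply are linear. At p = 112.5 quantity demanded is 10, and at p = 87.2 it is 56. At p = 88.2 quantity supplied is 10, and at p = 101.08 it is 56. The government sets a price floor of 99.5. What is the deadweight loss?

13.20

Demand slope = (87.2 − 112.5)/(56 − 10) = −0.55, so p = 118 − 0.55q.
Supply slope = (101.08 − 88.2)/(56 − 10) = 0.28, so p = 85.4 + 0.28q.
Competitive equilibrium: 118 − 0.55q = 85.4 + 0.28q → q* = 39.2771, p* = 96.3976.
At the floor p = 99.5, quantity demanded = (118 − 99.5)/0.55 = 33.6364.
Sellers' marginal cost at q' = 33.6364: 85.4 + 0.28·33.6364 = 94.8182.
Δq = 39.2771 − 33.6364 = 5.6407; wedge = 99.5 − 94.8182 = 4.6818.
Welfare loss = ½ × 5.6407 × 4.6818 = 13.20.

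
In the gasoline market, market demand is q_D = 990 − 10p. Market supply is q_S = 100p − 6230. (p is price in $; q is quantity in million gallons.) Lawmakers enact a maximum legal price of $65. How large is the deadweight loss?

$222.73 million

In inverse form: demand p = 99 − 0.1q, supply p = 62.3 + 0.01q.
Competitive equilibrium: 99 − 0.1q = 62.3 + 0.01q → q* = 333.6364, p* = 65.6364.
At the ceiling p = 65, quantity supplied = (65 − 62.3)/0.01 = 270.
Willingness to pay at q' = 270: 99 − 0.1·270 = 72.
Δq = 333.6364 − 270 = 63.6364; wedge = 72 − 65 = 7.
The triangle = ½ × 63.6364 × 7 = $222.73 million.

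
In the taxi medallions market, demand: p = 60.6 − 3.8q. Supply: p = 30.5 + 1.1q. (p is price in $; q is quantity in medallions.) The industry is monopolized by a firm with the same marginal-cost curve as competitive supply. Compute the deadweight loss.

Competitive equilibrium: 60.6 − 3.8q = 30.5 + 1.1q → q* = 6.1429, p* = 37.2571.
Marginal revenue: MR = 60.6 − 7.6q. Set MR = MC: 60.6 − 7.6q = 30.5 + 1.1q → q_m = 3.4598.
Price p_m = 60.6 − 3.8·3.4598 = 47.4528; MC(q_m) = 30.5 + 1.1·3.4598 = 34.3058.
Competitive q* = 6.1429, so Δq = 2.6831; wedge = 47.4528 − 34.3058 = 13.147.
Deadweight loss = ½ × 2.6831 × 13.147 = $17.64.

$17.64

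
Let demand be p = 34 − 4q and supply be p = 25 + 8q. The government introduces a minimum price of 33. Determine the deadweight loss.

Competitive equilibrium: 34 − 4q = 25 + 8q → q* = 0.75, p* = 31.
At the floor p = 33, quantity demanded = (34 − 33)/4 = 0.25.
Sellers' marginal cost at q' = 0.25: 25 + 8·0.25 = 27.
Δq = 0.75 − 0.25 = 0.5; wedge = 33 − 27 = 6.
Welfare loss = ½ × 0.5 × 6 = 1.50.

1.50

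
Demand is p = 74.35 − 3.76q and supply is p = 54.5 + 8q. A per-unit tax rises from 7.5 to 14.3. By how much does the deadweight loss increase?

Competitive equilibrium: 74.35 − 3.76q = 54.5 + 8q → q* = 1.6879, p* = 68.0034.
For a per-unit tax t: Δq = t/11.76, so DWL = ½·t·(t/11.76) = t²/23.52.
At t = 7.5: DWL = 2.392. At t = 14.3: DWL = 8.694.
Increase = 8.694 − 2.392 = 6.30.

6.30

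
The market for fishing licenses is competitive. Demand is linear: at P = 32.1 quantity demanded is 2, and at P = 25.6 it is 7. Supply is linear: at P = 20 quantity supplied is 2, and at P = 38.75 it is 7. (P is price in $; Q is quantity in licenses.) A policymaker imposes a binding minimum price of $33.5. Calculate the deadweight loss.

Demand slope = (25.6 − 32.1)/(7 − 2) = −1.3, so P = 34.7 − 1.3Q.
Supply slope = (38.75 − 20)/(7 − 2) = 3.75, so P = 12.5 + 3.75Q.
Competitive equilibrium: 34.7 − 1.3Q = 12.5 + 3.75Q → Q* = 4.39604, P* = 28.98515.
At the floor P = 33.5, quantity demanded = (34.7 − 33.5)/1.3 = 0.92308.
Sellers' marginal cost at Q' = 0.92308: 12.5 + 3.75·0.92308 = 15.96155.
ΔQ = 4.39604 − 0.92308 = 3.47296; wedge = 33.5 − 15.96155 = 17.53845.
Welfare loss = ½ × 3.47296 × 17.53845 = $30.46.

$30.46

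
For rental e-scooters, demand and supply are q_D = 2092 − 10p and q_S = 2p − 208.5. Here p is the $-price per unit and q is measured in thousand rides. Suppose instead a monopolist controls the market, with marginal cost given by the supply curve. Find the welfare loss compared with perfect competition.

In inverse form: demand p = 209.2 − 0.1q, supply p = 104.25 + 0.5q.
Competitive equilibrium: 209.2 − 0.1q = 104.25 + 0.5q → q* = 174.9167, p* = 191.7083.
Marginal revenue: MR = 209.2 − 0.2q. Set MR = MC: 209.2 − 0.2q = 104.25 + 0.5q → q_m = 149.9286.
Price p_m = 209.2 − 0.1·149.9286 = 194.2071; MC(q_m) = 104.25 + 0.5·149.9286 = 179.2143.
Competitive q* = 174.9167, so Δq = 24.9881; wedge = 194.2071 − 179.2143 = 14.9928.
Deadweight loss = ½ × 24.9881 × 14.9928 = $187.32 thousand.

$187.32 thousand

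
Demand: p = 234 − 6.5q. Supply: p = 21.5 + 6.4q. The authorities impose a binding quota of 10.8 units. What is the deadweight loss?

207.57

Competitive equilibrium: 234 − 6.5q = 21.5 + 6.4q → q* = 16.4729, p* = 126.9264.
At q = 10.8: demand price = 234 − 6.5·10.8 = 163.8; supply price = 21.5 + 6.4·10.8 = 90.62.
Δq = 16.4729 − 10.8 = 5.6729; wedge = 163.8 − 90.62 = 73.18.
DWL = ½ × 5.6729 × 73.18 = 207.57.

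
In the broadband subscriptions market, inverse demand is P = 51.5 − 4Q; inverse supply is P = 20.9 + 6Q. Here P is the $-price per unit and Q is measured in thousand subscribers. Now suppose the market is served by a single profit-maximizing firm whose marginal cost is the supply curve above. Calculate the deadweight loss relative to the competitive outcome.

$3.82 thousand

Competitive equilibrium: 51.5 − 4Q = 20.9 + 6Q → Q* = 3.06, P* = 39.26.
Marginal revenue: MR = 51.5 − 8Q. Set MR = MC: 51.5 − 8Q = 20.9 + 6Q → Q_m = 2.1857.
Price P_m = 51.5 − 4·2.1857 = 42.7572; MC(Q_m) = 20.9 + 6·2.1857 = 34.0142.
Competitive Q* = 3.06, so ΔQ = 0.8743; wedge = 42.7572 − 34.0142 = 8.743.
Welfare loss = ½ × 0.8743 × 8.743 = $3.82 thousand.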